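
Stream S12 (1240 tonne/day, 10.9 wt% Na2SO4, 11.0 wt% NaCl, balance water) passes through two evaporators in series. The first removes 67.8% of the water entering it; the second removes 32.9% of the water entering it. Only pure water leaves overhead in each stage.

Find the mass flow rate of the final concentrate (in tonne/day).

water in feed = 1240×0.781 = 968.44 tonne/day.
After stage 1: water left = (1−0.678)×968.44 = 311.84; stream total = 583.4 tonne/day.
After stage 2: water left = (1−0.329)×311.84 = 209.24; final concentrate = 480.8 tonne/day.

480.8 tonne/day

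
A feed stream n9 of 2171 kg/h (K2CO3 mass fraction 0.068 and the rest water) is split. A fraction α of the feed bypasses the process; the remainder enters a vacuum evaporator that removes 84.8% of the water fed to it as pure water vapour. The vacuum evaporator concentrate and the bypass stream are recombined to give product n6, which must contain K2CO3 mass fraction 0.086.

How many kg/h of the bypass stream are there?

1596 kg/h

All 2171×0.068 = 147.63 kg/h of K2CO3 reaches n6, so n6 = 147.63/0.086 = 1716.6 kg/h and vapour = 454.4 kg/h.
The evaporator receives (1−α)·2171 of feed at 0.932 water and removes 0.848 of that water:
0.848×0.932×(1−α)×2171 = 454.4
(1−α) = 454.4/1715.8 = 0.2648;  α = 0.7352.
Bypass flow = 0.7352×2171 = 1596.1 kg/h.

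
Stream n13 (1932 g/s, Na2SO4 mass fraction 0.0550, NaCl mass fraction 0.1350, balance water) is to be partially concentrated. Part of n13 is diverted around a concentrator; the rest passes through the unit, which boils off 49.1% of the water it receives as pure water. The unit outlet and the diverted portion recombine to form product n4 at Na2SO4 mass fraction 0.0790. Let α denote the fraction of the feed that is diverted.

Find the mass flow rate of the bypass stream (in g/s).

456.2 g/s

All 1932×0.055 = 106.26 g/s of Na2SO4 reaches n4, so n4 = 106.26/0.079 = 1345.1 g/s and vapour = 586.94 g/s.
The evaporator receives (1−α)·1932 of feed at 0.810 water and removes 0.491 of that water:
0.491×0.810×(1−α)×1932 = 586.94
(1−α) = 586.94/768.38 = 0.7639;  α = 0.2361.
Bypass flow = 0.2361×1932 = 456.21 g/s.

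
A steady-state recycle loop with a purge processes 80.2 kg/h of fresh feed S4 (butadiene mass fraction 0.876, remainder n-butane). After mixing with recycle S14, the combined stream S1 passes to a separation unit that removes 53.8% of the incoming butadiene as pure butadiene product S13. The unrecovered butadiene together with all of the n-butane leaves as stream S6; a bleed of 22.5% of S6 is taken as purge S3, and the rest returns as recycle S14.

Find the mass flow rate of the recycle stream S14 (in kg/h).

73.44 kg/h

n-butane enters only via S4 and leaves only via the purge: 80.2×0.124 = 0.225×(n-butane in S6), and the separation unit passes all n-butane, so n-butane in S1 = n-butane in S6 = 44.199 kg/h.
butadiene in S1: m_A = 80.2×0.876 + (1−0.225)·(1−0.538)·m_A, so m_A = 70.255/0.6420 = 109.44 kg/h.
S6 = (1−0.538)×109.44 + 44.199 = 94.761 kg/h.
Recycle S14 = (1−0.225)×94.761 = 73.439 kg/h.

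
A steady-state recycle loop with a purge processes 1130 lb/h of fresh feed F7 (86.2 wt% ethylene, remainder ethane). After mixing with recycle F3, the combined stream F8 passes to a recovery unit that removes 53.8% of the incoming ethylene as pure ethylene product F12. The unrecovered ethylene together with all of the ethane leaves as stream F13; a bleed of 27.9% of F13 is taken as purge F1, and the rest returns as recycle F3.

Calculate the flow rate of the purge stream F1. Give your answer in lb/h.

344.2 lb/h

ethane enters only via F7 and leaves only via the purge: 1130×0.138 = 0.279×(ethane in F13), and the recovery unit passes all ethane, so ethane in F8 = ethane in F13 = 558.92 lb/h.
ethylene in F8: m_A = 1130×0.862 + (1−0.279)·(1−0.538)·m_A, so m_A = 974.06/0.6669 = 1460.6 lb/h.
F13 = (1−0.538)×1460.6 + 558.92 = 1233.7 lb/h.
Purge F1 = 0.279×1233.7 = 344.21 lb/h.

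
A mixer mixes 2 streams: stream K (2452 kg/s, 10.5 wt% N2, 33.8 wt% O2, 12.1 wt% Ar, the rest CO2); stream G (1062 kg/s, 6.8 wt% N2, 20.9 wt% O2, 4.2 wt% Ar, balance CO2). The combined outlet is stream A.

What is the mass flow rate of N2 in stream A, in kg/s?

N2 out = N2 in = 2452×0.105 + 1062×0.068 = 329.68 kg/s.

329.7 kg/s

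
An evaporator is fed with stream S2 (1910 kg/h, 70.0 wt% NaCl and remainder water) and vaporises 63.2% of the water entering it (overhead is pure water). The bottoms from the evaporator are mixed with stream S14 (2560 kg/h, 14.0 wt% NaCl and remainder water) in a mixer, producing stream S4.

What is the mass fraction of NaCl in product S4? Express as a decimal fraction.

0.4127

Vapour removed = 0.632×0.300×1910 = 362.14 kg/h; concentrate = 1547.9 kg/h.
NaCl reaching the mixer = 1337 (from concentrate) + 2560×0.140 = 1695.4 kg/h.
Product flow = 1547.9 + 2560 = 4107.9 kg/h; NaCl fraction = 0.4127.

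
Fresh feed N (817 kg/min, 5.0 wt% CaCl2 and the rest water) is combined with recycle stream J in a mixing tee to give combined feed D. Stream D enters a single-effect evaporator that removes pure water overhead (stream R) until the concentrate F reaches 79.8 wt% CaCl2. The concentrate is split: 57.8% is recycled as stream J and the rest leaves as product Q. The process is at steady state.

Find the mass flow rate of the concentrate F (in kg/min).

Overall CaCl2 balance (none leaves overhead): CaCl2 in fresh feed = CaCl2 in product, i.e. 817×0.050 = (1−0.578)·F·0.798.
F = 40.85/(0.798×0.422) = 121.3 kg/min.

121.3 kg/min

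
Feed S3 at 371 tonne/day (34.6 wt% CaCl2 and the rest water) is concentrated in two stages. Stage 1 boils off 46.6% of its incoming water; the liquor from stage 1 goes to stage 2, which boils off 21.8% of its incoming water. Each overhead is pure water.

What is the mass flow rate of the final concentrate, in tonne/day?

229.7 tonne/day

water in feed = 371×0.654 = 242.63 tonne/day.
After stage 1: water left = (1−0.466)×242.63 = 129.57; stream total = 257.93 tonne/day.
After stage 2: water left = (1−0.218)×129.57 = 101.32; final concentrate = 229.69 tonne/day.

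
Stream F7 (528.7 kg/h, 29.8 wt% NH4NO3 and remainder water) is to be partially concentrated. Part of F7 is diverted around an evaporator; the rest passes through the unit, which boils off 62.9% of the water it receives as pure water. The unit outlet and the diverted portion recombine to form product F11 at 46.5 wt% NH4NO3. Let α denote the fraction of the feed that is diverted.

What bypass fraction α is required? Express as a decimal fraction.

All 528.7×0.298 = 157.55 kg/h of NH4NO3 reaches F11, so F11 = 157.55/0.465 = 338.82 kg/h and vapour = 189.88 kg/h.
The evaporator receives (1−α)·528.7 of feed at 0.702 water and removes 0.629 of that water:
0.629×0.702×(1−α)×528.7 = 189.88
(1−α) = 189.88/233.45 = 0.8133;  α = 0.1867.

0.187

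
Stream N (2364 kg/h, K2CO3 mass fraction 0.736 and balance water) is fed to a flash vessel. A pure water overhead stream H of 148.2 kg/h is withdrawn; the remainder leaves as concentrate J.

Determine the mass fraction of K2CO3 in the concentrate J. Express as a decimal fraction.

K2CO3 is not removed: 2364×0.736 = 1739.9 kg/h of K2CO3 enters J.
Concentrate = 2364 − 148.2 = 2215.8 kg/h.
Mass fraction = 1739.9/2215.8 = 0.785.

0.785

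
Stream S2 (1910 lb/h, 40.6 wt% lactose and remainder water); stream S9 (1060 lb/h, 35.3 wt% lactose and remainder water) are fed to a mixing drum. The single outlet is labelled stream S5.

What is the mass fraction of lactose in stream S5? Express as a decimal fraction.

Total flow out = 1910 + 1060 = 2970 lb/h.
lactose in = 1910×0.406 + 1060×0.353 = 1149.6 lb/h.
lactose mass fraction in S5 = 1149.6/2970 = 0.387.

0.387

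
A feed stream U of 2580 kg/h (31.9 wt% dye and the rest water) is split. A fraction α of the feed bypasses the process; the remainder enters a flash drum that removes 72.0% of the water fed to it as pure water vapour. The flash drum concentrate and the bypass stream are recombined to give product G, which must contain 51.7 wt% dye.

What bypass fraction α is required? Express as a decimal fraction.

All 2580×0.319 = 823.02 kg/h of dye reaches G, so G = 823.02/0.517 = 1591.9 kg/h and vapour = 988.09 kg/h.
The evaporator receives (1−α)·2580 of feed at 0.681 water and removes 0.720 of that water:
0.720×0.681×(1−α)×2580 = 988.09
(1−α) = 988.09/1265 = 0.7811;  α = 0.2189.

0.219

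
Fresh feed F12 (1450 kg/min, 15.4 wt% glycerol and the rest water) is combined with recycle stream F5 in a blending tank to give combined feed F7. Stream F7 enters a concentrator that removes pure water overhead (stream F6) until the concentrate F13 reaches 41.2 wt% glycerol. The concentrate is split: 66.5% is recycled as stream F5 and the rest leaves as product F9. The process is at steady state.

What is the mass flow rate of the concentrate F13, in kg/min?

Overall glycerol balance (none leaves overhead): glycerol in fresh feed = glycerol in product, i.e. 1450×0.154 = (1−0.665)·F13·0.412.
F13 = 223.3/(0.412×0.335) = 1617.9 kg/min.

1618 kg/min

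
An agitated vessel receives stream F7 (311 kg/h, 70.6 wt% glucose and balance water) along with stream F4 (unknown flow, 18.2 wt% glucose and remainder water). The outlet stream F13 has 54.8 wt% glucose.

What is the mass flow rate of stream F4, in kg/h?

Let F4 be the unknown flow. Total out = 311 + F4.
glucose balance: 219.57 + 0.182·F4 = 0.548·(311 + F4)
(0.182 − 0.548)·F4 = 0.548×311 − 219.57 = -49.138
F4 = -49.138 / -0.366 = 134.26 kg/h

134.3 kg/h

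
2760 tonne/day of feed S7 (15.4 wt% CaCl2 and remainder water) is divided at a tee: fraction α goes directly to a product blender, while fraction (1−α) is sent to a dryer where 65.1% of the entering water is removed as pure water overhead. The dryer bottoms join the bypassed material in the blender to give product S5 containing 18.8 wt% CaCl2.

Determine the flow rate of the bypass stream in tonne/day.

All 2760×0.154 = 425.04 tonne/day of CaCl2 reaches S5, so S5 = 425.04/0.188 = 2260.9 tonne/day and vapour = 499.15 tonne/day.
The evaporator receives (1−α)·2760 of feed at 0.846 water and removes 0.651 of that water:
0.651×0.846×(1−α)×2760 = 499.15
(1−α) = 499.15/1520.1 = 0.3284;  α = 0.6716.
Bypass flow = 0.6716×2760 = 1853.7 tonne/day.

1854 tonne/day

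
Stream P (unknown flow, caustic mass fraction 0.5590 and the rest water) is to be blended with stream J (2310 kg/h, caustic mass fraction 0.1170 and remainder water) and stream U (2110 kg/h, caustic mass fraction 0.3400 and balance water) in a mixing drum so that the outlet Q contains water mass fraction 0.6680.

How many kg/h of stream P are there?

2114 kg/h

Let P be the unknown flow. Total out = 4420 + P.
water balance: 3432.3 + 0.441·P = 0.668·(4420 + P)
(0.441 − 0.668)·P = 0.668×4420 − 3432.3 = -479.77
P = -479.77 / -0.227 = 2113.5 kg/h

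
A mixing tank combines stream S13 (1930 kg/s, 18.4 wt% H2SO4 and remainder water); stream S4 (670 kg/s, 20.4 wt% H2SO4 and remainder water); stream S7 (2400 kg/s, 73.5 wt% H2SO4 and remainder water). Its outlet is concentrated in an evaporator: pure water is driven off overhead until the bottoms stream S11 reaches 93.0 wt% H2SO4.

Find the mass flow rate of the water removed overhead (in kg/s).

H2SO4 entering = 1930×0.184 + 670×0.204 + 2400×0.735 = 2255.8 kg/s.
All H2SO4 reports to S11, so S11 = 2255.8/0.930 = 2425.6 kg/s.
Total feed = 5000 kg/s; overhead = 5000 − 2425.6 = 2574.4 kg/s.

2574 kg/s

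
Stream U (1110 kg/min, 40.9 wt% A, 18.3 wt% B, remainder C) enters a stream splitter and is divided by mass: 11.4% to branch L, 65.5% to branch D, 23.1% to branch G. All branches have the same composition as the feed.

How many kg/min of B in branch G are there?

46.92 kg/min

Branch G total = 0.231×1110 = 256.41 kg/min.
B in G = 0.183×256.41 = 46.923 kg/min.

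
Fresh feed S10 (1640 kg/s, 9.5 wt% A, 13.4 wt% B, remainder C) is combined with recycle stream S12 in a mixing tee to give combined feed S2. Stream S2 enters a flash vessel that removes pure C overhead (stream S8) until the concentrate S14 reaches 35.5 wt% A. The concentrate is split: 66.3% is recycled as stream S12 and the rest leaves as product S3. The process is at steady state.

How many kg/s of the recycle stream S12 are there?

863.4 kg/s

Overall A balance (none leaves overhead): A in fresh feed = A in product, i.e. 1640×0.095 = (1−0.663)·S14·0.355.
S14 = 155.8/(0.355×0.337) = 1302.3 kg/s.
Recycle S12 = 0.663×1302.3 = 863.42 kg/s.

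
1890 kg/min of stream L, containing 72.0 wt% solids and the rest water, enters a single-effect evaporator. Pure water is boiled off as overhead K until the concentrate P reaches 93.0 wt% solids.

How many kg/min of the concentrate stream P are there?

1463 kg/min

solids is conserved: 1890×0.720 = 1360.8 kg/min all reports to the concentrate.
Concentrate = 1360.8/(target fraction) = 1463.2 kg/min.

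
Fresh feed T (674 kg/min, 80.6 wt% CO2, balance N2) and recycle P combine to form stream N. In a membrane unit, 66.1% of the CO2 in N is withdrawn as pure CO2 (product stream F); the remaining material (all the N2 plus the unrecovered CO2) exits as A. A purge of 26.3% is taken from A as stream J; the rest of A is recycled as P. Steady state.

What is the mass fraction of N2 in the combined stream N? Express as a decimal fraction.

N2 enters only via T and leaves only via the purge: 674×0.194 = 0.263×(N2 in A), and the membrane unit passes all N2, so N2 in N = N2 in A = 497.17 kg/min.
CO2 in N: m_A = 674×0.806 + (1−0.263)·(1−0.661)·m_A, so m_A = 543.24/0.7502 = 724.17 kg/min.
N = 724.17 + 497.17 = 1221.3 kg/min.
N2 fraction in N = 497.17/1221.3 = 0.407.

0.407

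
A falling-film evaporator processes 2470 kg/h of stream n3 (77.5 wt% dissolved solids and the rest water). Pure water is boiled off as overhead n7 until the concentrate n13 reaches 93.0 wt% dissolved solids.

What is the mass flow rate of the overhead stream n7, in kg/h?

411.7 kg/h

dissolved solids is conserved: 2470×0.775 = 1914.2 kg/h all reports to the concentrate.
Concentrate = 1914.2/(target fraction) = 2058.3 kg/h.
Overhead = 2470 − 2058.3 = 411.67 kg/h.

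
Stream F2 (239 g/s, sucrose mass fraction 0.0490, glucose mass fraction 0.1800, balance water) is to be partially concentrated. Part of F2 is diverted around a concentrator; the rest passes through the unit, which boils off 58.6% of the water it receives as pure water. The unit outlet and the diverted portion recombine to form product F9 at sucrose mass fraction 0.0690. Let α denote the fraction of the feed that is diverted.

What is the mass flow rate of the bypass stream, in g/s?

All 239×0.049 = 11.711 g/s of sucrose reaches F9, so F9 = 11.711/0.069 = 169.72 g/s and vapour = 69.275 g/s.
The evaporator receives (1−α)·239 of feed at 0.771 water and removes 0.586 of that water:
0.586×0.771×(1−α)×239 = 69.275
(1−α) = 69.275/107.98 = 0.6415;  α = 0.3585.
Bypass flow = 0.3585×239 = 85.67 g/s.

85.67 g/s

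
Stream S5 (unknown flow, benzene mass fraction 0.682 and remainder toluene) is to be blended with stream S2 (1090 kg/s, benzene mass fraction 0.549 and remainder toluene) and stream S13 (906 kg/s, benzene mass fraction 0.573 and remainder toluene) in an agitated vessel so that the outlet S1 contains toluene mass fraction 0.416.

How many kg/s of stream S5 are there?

Let S5 be the unknown flow. Total out = 1996 + S5.
toluene balance: 878.45 + 0.318·S5 = 0.416·(1996 + S5)
(0.318 − 0.416)·S5 = 0.416×1996 − 878.45 = -48.116
S5 = -48.116 / -0.098 = 490.98 kg/s

491 kg/s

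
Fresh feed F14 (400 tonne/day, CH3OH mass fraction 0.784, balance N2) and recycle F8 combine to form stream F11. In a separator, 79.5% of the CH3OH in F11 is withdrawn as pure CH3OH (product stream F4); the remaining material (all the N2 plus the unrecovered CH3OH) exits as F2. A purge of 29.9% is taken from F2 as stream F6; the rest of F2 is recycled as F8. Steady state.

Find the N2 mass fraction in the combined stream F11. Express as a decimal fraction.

N2 enters only via F14 and leaves only via the purge: 400×0.216 = 0.299×(N2 in F2), and the separator passes all N2, so N2 in F11 = N2 in F2 = 288.96 tonne/day.
CH3OH in F11: m_A = 400×0.784 + (1−0.299)·(1−0.795)·m_A, so m_A = 313.6/0.8563 = 366.23 tonne/day.
F11 = 366.23 + 288.96 = 655.19 tonne/day.
N2 fraction in F11 = 288.96/655.19 = 0.441.

0.441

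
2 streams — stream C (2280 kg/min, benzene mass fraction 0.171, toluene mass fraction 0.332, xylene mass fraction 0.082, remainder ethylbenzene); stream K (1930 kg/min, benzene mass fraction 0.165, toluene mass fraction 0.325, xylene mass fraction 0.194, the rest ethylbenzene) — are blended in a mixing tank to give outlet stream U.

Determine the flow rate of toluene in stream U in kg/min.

toluene out = toluene in = 2280×0.332 + 1930×0.325 = 1384.2 kg/min.

1384 kg/min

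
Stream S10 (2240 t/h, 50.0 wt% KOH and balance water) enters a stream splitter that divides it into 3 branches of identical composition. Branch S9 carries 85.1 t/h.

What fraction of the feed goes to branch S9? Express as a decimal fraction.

0.038

Fraction to S9 = 85.1/2240 = 0.0380.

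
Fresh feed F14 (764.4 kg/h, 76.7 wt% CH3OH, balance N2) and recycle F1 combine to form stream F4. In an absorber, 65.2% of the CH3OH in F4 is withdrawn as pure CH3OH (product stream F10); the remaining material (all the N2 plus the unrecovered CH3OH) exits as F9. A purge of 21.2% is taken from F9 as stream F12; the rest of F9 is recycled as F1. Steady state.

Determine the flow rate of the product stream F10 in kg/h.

CH3OH in F4: m_A = 764.4×0.767 + (1−0.212)·(1−0.652)·m_A, so m_A = 586.29/0.7258 = 807.82 kg/h.
Product F10 = 0.652×807.82 = 526.7 kg/h.

526.7 kg/h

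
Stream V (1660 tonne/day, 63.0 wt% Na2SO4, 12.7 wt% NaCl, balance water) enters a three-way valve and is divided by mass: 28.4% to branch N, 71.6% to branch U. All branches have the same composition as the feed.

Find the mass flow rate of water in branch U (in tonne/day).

288.8 tonne/day

Branch U total = 0.716×1660 = 1188.6 tonne/day.
water in U = 0.243×1188.6 = 288.82 tonne/day.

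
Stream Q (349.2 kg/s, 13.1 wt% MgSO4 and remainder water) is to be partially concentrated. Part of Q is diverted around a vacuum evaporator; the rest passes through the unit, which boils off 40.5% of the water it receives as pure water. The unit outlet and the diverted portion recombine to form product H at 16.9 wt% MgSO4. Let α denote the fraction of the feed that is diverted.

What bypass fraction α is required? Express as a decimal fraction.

All 349.2×0.131 = 45.745 kg/s of MgSO4 reaches H, so H = 45.745/0.169 = 270.68 kg/s and vapour = 78.518 kg/s.
The evaporator receives (1−α)·349.2 of feed at 0.869 water and removes 0.405 of that water:
0.405×0.869×(1−α)×349.2 = 78.518
(1−α) = 78.518/122.9 = 0.6389;  α = 0.3611.

0.361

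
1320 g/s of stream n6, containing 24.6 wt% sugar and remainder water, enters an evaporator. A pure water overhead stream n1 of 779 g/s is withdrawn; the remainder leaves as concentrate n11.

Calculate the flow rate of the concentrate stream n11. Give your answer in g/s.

Concentrate = 1320 − 779 = 541 g/s.

541 g/s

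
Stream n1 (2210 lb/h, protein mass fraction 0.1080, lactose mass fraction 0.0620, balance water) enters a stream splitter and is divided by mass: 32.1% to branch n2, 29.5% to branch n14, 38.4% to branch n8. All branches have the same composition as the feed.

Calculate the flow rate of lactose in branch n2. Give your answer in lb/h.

Branch n2 total = 0.321×2210 = 709.41 lb/h.
lactose in n2 = 0.062×709.41 = 43.983 lb/h.

43.98 lb/h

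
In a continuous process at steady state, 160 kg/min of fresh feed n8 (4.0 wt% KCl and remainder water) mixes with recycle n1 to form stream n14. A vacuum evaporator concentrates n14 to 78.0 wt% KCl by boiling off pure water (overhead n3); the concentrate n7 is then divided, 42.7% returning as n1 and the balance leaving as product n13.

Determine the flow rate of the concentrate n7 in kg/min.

Overall KCl balance (none leaves overhead): KCl in fresh feed = KCl in product, i.e. 160×0.040 = (1−0.427)·n7·0.780.
n7 = 6.4/(0.780×0.573) = 14.32 kg/min.

14.32 kg/min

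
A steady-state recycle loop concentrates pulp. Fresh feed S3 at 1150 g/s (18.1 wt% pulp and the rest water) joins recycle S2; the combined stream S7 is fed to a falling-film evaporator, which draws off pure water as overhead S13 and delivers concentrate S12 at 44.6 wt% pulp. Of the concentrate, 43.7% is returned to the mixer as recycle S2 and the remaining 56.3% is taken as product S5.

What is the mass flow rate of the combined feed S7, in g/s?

1512 g/s

Overall pulp balance (none leaves overhead): pulp in fresh feed = pulp in product, i.e. 1150×0.181 = (1−0.437)·S12·0.446.
S12 = 208.15/(0.446×0.563) = 828.96 g/s.
Recycle S2 = 0.437×828.96 = 362.26 g/s.
Combined feed S7 = 1150 + 362.26 = 1512.3 g/s.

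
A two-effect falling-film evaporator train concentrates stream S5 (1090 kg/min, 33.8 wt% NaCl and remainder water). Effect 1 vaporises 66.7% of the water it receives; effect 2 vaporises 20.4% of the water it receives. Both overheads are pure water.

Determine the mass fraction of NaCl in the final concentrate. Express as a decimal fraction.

0.6583

water in feed = 1090×0.662 = 721.58 kg/min.
After stage 1: water left = (1−0.667)×721.58 = 240.29; stream total = 608.71 kg/min.
After stage 2: water left = (1−0.204)×240.29 = 191.27; final concentrate = 559.69 kg/min.
NaCl fraction = 368.42/559.69 = 0.6583.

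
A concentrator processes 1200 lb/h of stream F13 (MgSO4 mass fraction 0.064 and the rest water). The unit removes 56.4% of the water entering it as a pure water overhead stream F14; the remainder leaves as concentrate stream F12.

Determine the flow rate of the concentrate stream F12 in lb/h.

566.5 lb/h

water entering = 1200×0.936 = 1123.2 lb/h; overhead removed = 0.564×1123.2 = 633.48 lb/h.
Concentrate = 1200 − 633.48 = 566.52 lb/h.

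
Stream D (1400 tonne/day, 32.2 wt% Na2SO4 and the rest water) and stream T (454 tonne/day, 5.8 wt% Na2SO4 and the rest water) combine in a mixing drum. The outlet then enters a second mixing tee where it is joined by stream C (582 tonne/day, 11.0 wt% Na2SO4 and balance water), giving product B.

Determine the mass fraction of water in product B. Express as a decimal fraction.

0.778

Overall, product flow = 2436 tonne/day.
water in = 1400×0.678 + 454×0.942 + 582×0.890 = 1894.8 tonne/day.
water fraction in B = 0.778.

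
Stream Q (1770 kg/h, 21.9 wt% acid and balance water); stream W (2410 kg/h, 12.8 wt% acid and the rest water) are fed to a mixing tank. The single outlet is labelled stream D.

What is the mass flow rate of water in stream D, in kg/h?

3484 kg/h

water out = water in = 1770×0.781 + 2410×0.872 = 3483.9 kg/h.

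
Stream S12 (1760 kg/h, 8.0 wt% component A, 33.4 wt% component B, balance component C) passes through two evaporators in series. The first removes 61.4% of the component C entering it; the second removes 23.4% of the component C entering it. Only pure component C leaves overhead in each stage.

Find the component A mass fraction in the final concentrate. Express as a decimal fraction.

component C in feed = 1760×0.586 = 1031.4 kg/h.
After stage 1: component C left = (1−0.614)×1031.4 = 398.1; stream total = 1126.7 kg/h.
After stage 2: component C left = (1−0.234)×398.1 = 304.95; final concentrate = 1033.6 kg/h.
component A fraction = 140.8/1033.6 = 0.1362.

0.1362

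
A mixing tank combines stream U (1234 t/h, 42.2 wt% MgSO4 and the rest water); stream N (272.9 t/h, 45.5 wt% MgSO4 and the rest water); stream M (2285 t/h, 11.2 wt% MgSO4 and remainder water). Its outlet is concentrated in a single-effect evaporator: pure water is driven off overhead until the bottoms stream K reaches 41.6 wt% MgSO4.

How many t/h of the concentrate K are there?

MgSO4 entering = 1234×0.422 + 272.9×0.455 + 2285×0.112 = 900.84 t/h.
All MgSO4 reports to K, so K = 900.84/0.416 = 2165.5 t/h.

2165 t/h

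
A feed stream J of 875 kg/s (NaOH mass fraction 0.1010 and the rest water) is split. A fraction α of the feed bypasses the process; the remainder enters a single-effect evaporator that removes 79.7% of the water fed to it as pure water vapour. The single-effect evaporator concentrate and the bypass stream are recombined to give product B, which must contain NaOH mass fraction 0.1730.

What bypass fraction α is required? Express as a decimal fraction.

All 875×0.101 = 88.375 kg/s of NaOH reaches B, so B = 88.375/0.173 = 510.84 kg/s and vapour = 364.16 kg/s.
The evaporator receives (1−α)·875 of feed at 0.899 water and removes 0.797 of that water:
0.797×0.899×(1−α)×875 = 364.16
(1−α) = 364.16/626.94 = 0.5809;  α = 0.4191.

0.419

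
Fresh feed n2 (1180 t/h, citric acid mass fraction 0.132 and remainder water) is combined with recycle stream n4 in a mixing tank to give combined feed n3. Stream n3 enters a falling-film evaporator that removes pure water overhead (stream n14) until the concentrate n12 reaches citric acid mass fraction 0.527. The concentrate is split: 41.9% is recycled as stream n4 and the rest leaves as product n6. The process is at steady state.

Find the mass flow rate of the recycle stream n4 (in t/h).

Overall citric acid balance (none leaves overhead): citric acid in fresh feed = citric acid in product, i.e. 1180×0.132 = (1−0.419)·n12·0.527.
n12 = 155.76/(0.527×0.581) = 508.71 t/h.
Recycle n4 = 0.419×508.71 = 213.15 t/h.

213.1 t/h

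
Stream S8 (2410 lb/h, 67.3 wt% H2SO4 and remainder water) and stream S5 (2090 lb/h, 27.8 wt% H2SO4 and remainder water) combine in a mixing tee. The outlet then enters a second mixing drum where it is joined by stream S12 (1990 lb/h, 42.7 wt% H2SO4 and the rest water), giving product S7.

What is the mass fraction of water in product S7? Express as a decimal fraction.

0.5296

Overall, product flow = 6490 lb/h.
water in = 2410×0.327 + 2090×0.722 + 1990×0.573 = 3437.3 lb/h.
water fraction in S7 = 0.5296.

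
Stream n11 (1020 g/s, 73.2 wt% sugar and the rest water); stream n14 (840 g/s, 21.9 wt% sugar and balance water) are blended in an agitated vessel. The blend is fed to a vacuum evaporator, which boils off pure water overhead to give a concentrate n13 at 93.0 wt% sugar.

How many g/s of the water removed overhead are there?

sugar entering = 1020×0.732 + 840×0.219 = 930.6 g/s.
All sugar reports to n13, so n13 = 930.6/0.930 = 1000.6 g/s.
Total feed = 1860 g/s; overhead = 1860 − 1000.6 = 859.35 g/s.

859.4 g/s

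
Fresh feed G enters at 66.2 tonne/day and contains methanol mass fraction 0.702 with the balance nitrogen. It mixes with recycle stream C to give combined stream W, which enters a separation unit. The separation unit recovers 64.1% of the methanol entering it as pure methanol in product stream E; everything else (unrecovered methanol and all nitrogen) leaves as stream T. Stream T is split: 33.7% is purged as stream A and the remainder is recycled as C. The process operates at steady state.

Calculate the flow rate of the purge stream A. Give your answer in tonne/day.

27.11 tonne/day

nitrogen enters only via G and leaves only via the purge: 66.2×0.298 = 0.337×(nitrogen in T), and the separation unit passes all nitrogen, so nitrogen in W = nitrogen in T = 58.539 tonne/day.
methanol in W: m_A = 66.2×0.702 + (1−0.337)·(1−0.641)·m_A, so m_A = 46.472/0.7620 = 60.989 tonne/day.
T = (1−0.641)×60.989 + 58.539 = 80.434 tonne/day.
Purge A = 0.337×80.434 = 27.106 tonne/day.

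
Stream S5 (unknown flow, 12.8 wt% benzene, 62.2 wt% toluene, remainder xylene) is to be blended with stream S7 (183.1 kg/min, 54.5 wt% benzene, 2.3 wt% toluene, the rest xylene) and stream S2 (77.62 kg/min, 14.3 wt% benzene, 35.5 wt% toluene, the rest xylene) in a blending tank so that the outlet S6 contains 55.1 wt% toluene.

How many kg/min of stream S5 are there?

1576 kg/min

Let S5 be the unknown flow. Total out = 260.72 + S5.
toluene balance: 31.766 + 0.622·S5 = 0.551·(260.72 + S5)
(0.622 − 0.551)·S5 = 0.551×260.72 − 31.766 = 111.89
S5 = 111.89 / 0.071 = 1575.9 kg/min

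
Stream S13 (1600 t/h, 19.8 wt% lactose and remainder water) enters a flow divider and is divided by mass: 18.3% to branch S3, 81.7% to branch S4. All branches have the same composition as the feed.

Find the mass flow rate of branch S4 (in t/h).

Branch S4 flow = 0.817×1600 = 1307.2 t/h.

1307 t/h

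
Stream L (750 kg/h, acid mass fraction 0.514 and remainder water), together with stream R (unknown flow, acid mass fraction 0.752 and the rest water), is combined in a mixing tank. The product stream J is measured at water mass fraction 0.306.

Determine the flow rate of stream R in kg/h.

Let R be the unknown flow. Total out = 750 + R.
water balance: 364.5 + 0.248·R = 0.306·(750 + R)
(0.248 − 0.306)·R = 0.306×750 − 364.5 = -135
R = -135 / -0.058 = 2327.6 kg/h

2328 kg/h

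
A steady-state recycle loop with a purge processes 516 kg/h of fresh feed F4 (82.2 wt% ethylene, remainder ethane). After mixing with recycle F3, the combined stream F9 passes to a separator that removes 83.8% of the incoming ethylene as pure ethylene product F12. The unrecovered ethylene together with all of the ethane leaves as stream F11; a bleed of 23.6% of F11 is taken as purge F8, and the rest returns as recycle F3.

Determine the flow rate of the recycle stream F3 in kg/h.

ethane enters only via F4 and leaves only via the purge: 516×0.178 = 0.236×(ethane in F11), and the separator passes all ethane, so ethane in F9 = ethane in F11 = 389.19 kg/h.
ethylene in F9: m_A = 516×0.822 + (1−0.236)·(1−0.838)·m_A, so m_A = 424.15/0.8762 = 484.06 kg/h.
F11 = (1−0.838)×484.06 + 389.19 = 467.6 kg/h.
Recycle F3 = (1−0.236)×467.6 = 357.25 kg/h.

357.3 kg/h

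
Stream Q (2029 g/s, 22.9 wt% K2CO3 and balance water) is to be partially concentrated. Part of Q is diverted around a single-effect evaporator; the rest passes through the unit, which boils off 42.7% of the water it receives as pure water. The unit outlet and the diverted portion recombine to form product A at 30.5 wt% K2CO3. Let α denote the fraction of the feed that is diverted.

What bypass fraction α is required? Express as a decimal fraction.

0.243

All 2029×0.229 = 464.64 g/s of K2CO3 reaches A, so A = 464.64/0.305 = 1523.4 g/s and vapour = 505.59 g/s.
The evaporator receives (1−α)·2029 of feed at 0.771 water and removes 0.427 of that water:
0.427×0.771×(1−α)×2029 = 505.59
(1−α) = 505.59/667.98 = 0.7569;  α = 0.2431.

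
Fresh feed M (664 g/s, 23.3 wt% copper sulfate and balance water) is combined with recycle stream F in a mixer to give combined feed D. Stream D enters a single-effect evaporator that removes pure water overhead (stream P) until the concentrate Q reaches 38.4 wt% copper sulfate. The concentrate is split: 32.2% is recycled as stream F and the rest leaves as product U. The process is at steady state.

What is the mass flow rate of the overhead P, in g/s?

Overall copper sulfate balance (none leaves overhead): copper sulfate in fresh feed = copper sulfate in product, i.e. 664×0.233 = (1−0.322)·Q·0.384.
Q = 154.71/(0.384×0.678) = 594.24 g/s.
Recycle F = 0.322×594.24 = 191.35 g/s.
Combined feed D = 664 + 191.35 = 855.35 g/s.
Overhead P = D − Q = 855.35 − 594.24 = 261.1 g/s.

261.1 g/s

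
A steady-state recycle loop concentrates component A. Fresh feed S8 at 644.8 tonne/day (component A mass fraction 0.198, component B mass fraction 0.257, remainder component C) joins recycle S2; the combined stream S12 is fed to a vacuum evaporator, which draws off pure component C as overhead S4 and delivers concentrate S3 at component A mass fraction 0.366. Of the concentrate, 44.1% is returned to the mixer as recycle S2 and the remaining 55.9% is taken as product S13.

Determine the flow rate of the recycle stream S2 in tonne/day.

275.2 tonne/day

Overall component A balance (none leaves overhead): component A in fresh feed = component A in product, i.e. 644.8×0.198 = (1−0.441)·S3·0.366.
S3 = 127.67/(0.366×0.559) = 624.02 tonne/day.
Recycle S2 = 0.441×624.02 = 275.19 tonne/day.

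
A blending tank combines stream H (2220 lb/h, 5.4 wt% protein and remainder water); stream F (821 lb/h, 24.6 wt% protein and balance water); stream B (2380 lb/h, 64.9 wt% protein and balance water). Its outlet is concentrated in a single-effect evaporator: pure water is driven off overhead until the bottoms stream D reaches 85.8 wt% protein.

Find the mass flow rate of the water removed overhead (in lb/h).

protein entering = 2220×0.054 + 821×0.246 + 2380×0.649 = 1866.5 lb/h.
All protein reports to D, so D = 1866.5/0.858 = 2175.4 lb/h.
Total feed = 5421 lb/h; overhead = 5421 − 2175.4 = 3245.6 lb/h.

3246 lb/h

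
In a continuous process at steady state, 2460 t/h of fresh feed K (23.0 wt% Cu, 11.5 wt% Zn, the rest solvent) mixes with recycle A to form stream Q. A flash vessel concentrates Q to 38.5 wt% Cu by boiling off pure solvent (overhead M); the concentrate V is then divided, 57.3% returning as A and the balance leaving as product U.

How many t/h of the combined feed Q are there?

Overall Cu balance (none leaves overhead): Cu in fresh feed = Cu in product, i.e. 2460×0.230 = (1−0.573)·V·0.385.
V = 565.8/(0.385×0.427) = 3441.7 t/h.
Recycle A = 0.573×3441.7 = 1972.1 t/h.
Combined feed Q = 2460 + 1972.1 = 4432.1 t/h.

4432 t/h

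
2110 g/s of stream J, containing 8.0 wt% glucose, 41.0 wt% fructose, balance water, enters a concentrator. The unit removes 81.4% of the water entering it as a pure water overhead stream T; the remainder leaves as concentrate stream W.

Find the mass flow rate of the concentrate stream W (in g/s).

1234 g/s

water entering = 2110×0.510 = 1076.1 g/s; overhead removed = 0.814×1076.1 = 875.95 g/s.
Concentrate = 2110 − 875.95 = 1234.1 g/s.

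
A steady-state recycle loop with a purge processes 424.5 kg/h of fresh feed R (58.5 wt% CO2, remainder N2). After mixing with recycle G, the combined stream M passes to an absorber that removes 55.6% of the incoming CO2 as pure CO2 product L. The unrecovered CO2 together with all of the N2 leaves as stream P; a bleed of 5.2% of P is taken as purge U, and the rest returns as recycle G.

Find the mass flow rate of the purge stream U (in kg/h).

186.1 kg/h

N2 enters only via R and leaves only via the purge: 424.5×0.415 = 0.052×(N2 in P), and the absorber passes all N2, so N2 in M = N2 in P = 3387.8 kg/h.
CO2 in M: m_A = 424.5×0.585 + (1−0.052)·(1−0.556)·m_A, so m_A = 248.33/0.5791 = 428.83 kg/h.
P = (1−0.556)×428.83 + 3387.8 = 3578.2 kg/h.
Purge U = 0.052×3578.2 = 186.07 kg/h.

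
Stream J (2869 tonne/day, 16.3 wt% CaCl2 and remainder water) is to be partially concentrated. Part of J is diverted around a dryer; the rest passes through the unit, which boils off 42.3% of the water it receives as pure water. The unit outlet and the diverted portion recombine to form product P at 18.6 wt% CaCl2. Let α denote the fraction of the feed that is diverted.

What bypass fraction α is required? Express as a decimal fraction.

All 2869×0.163 = 467.65 tonne/day of CaCl2 reaches P, so P = 467.65/0.186 = 2514.2 tonne/day and vapour = 354.77 tonne/day.
The evaporator receives (1−α)·2869 of feed at 0.837 water and removes 0.423 of that water:
0.423×0.837×(1−α)×2869 = 354.77
(1−α) = 354.77/1015.8 = 0.3493;  α = 0.6507.

0.651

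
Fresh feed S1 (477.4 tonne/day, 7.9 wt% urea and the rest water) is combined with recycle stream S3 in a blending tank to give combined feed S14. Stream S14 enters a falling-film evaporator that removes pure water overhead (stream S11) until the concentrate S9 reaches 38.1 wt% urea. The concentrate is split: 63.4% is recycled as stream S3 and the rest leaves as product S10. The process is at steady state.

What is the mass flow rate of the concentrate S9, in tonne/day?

Overall urea balance (none leaves overhead): urea in fresh feed = urea in product, i.e. 477.4×0.079 = (1−0.634)·S9·0.381.
S9 = 37.715/(0.381×0.366) = 270.46 tonne/day.

270.5 tonne/day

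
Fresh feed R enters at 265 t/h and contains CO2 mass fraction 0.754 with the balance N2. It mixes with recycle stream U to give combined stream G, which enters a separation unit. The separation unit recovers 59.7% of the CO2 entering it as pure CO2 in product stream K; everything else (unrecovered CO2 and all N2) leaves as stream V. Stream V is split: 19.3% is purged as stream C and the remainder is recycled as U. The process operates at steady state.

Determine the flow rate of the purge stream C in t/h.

88.22 t/h

N2 enters only via R and leaves only via the purge: 265×0.246 = 0.193×(N2 in V), and the separation unit passes all N2, so N2 in G = N2 in V = 337.77 t/h.
CO2 in G: m_A = 265×0.754 + (1−0.193)·(1−0.597)·m_A, so m_A = 199.81/0.6748 = 296.11 t/h.
V = (1−0.597)×296.11 + 337.77 = 457.11 t/h.
Purge C = 0.193×457.11 = 88.221 t/h.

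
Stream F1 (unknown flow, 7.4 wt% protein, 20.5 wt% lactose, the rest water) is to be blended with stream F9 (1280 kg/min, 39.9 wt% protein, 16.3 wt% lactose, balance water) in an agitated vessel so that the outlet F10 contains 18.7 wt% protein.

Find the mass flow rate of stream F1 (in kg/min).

Let F1 be the unknown flow. Total out = 1280 + F1.
protein balance: 510.72 + 0.074·F1 = 0.187·(1280 + F1)
(0.074 − 0.187)·F1 = 0.187×1280 − 510.72 = -271.36
F1 = -271.36 / -0.113 = 2401.4 kg/min

2401 kg/min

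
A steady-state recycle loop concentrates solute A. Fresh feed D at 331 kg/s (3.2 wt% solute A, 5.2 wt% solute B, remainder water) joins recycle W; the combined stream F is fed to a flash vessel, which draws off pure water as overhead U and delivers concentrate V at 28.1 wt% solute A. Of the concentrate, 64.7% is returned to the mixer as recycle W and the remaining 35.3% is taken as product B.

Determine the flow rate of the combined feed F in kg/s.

400.1 kg/s

Overall solute A balance (none leaves overhead): solute A in fresh feed = solute A in product, i.e. 331×0.032 = (1−0.647)·V·0.281.
V = 10.592/(0.281×0.353) = 106.78 kg/s.
Recycle W = 0.647×106.78 = 69.088 kg/s.
Combined feed F = 331 + 69.088 = 400.09 kg/s.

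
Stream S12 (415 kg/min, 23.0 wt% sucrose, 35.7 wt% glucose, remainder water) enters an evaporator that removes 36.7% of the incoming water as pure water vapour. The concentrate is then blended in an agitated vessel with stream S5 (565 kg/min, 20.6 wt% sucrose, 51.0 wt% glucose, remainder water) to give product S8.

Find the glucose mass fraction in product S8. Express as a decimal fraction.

Vapour removed = 0.367×0.413×415 = 62.902 kg/min; concentrate = 352.1 kg/min.
glucose reaching the mixer = 148.16 (from concentrate) + 565×0.510 = 436.3 kg/min.
Product flow = 352.1 + 565 = 917.1 kg/min; glucose fraction = 0.476.

0.476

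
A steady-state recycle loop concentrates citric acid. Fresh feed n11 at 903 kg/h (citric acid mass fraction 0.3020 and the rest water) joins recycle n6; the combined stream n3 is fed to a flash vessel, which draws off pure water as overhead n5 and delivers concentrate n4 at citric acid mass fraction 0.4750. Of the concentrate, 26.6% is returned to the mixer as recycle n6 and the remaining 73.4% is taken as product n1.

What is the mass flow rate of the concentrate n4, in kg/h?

Overall citric acid balance (none leaves overhead): citric acid in fresh feed = citric acid in product, i.e. 903×0.302 = (1−0.266)·n4·0.475.
n4 = 272.71/(0.475×0.734) = 782.18 kg/h.

782.2 kg/h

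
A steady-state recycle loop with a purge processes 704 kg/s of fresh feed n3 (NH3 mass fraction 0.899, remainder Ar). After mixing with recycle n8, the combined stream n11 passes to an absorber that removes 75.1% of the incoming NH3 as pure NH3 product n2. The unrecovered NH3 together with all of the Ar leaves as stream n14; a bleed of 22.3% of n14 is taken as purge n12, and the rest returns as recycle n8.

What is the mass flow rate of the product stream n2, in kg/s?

NH3 in n11: m_A = 704×0.899 + (1−0.223)·(1−0.751)·m_A, so m_A = 632.9/0.8065 = 784.72 kg/s.
Product n2 = 0.751×784.72 = 589.32 kg/s.

589.3 kg/s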